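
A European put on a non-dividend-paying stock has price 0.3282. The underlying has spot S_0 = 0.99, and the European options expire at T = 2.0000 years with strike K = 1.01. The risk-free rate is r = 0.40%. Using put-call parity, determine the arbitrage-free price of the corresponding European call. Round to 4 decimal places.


Put-call parity: C - P = S_0 * exp(-qT) - K * exp(-rT).
S_0 * exp(-qT) = 0.9900 * 1.00000000 = 0.99000000
K * exp(-rT) = 1.0100 * 0.99203191 = 1.00195223
C = P + S*exp(-qT) - K*exp(-rT)
C = 0.3282 + 0.99000000 - 1.00195223 = 0.3162

Answer: Call price = 0.3162


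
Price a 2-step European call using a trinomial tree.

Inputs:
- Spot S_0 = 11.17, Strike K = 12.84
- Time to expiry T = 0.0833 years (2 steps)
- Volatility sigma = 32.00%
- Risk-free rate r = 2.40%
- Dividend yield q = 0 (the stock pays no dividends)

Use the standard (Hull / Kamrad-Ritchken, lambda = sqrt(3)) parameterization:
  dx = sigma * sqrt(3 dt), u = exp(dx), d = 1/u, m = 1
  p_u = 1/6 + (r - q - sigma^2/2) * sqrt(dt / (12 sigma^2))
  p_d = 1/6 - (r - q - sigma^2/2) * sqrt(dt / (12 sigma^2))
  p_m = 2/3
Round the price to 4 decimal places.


Answer: Price = V(0,0) = 0.0304

Derivation:
dt = T/N = 0.041650; dx = sigma*sqrt(3*dt) = 0.113114
u = exp(dx) = 1.119760; d = 1/u = 0.893048
p_u = 0.161659, p_m = 0.666667, p_d = 0.171674
Discount per step: exp(-r*dt) = 0.999001
Stock lattice S(k, j) with j the centered position index:
  k=0: S(0,+0) = 11.1700
  k=1: S(1,-1) = 9.9754; S(1,+0) = 11.1700; S(1,+1) = 12.5077
  k=2: S(2,-2) = 8.9085; S(2,-1) = 9.9754; S(2,+0) = 11.1700; S(2,+1) = 12.5077; S(2,+2) = 14.0056
Terminal payoffs V(N, j) = max(S_T - K, 0):
  V(2,-2) = 0.000000; V(2,-1) = 0.000000; V(2,+0) = 0.000000; V(2,+1) = 0.000000; V(2,+2) = 1.165646
Backward induction: V(k, j) = exp(-r*dt) * [p_u * V(k+1, j+1) + p_m * V(k+1, j) + p_d * V(k+1, j-1)]
  V(1,-1) = exp(-r*dt) * [p_u*0.000000 + p_m*0.000000 + p_d*0.000000] = 0.000000
  V(1,+0) = exp(-r*dt) * [p_u*0.000000 + p_m*0.000000 + p_d*0.000000] = 0.000000
  V(1,+1) = exp(-r*dt) * [p_u*1.165646 + p_m*0.000000 + p_d*0.000000] = 0.188249
  V(0,+0) = exp(-r*dt) * [p_u*0.188249 + p_m*0.000000 + p_d*0.000000] = 0.030402


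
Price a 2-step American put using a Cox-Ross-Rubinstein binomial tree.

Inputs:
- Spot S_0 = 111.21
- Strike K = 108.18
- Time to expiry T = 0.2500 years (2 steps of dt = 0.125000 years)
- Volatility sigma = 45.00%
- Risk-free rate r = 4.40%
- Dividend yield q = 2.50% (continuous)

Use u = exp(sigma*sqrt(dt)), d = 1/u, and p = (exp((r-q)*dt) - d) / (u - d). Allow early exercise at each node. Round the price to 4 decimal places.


dt = T/N = 0.125000
u = exp(sigma*sqrt(dt)) = 1.172454; d = 1/u = 0.852912
p = (exp((r-q)*dt) - d) / (u - d) = 0.467750
Discount per step: exp(-r*dt) = 0.994515
Stock lattice S(k, i) with i counting down-moves:
  k=0: S(0,0) = 111.2100
  k=1: S(1,0) = 130.3886; S(1,1) = 94.8523
  k=2: S(2,0) = 152.8747; S(2,1) = 111.2100; S(2,2) = 80.9007
Terminal payoffs V(N, i) = max(K - S_T, 0):
  V(2,0) = 0.000000; V(2,1) = 0.000000; V(2,2) = 27.279318
Backward induction: V(k, i) = exp(-r*dt) * [p * V(k+1, i) + (1-p) * V(k+1, i+1)]; then take max(V_cont, immediate exercise) for American.
  V(1,0) = exp(-r*dt) * [p*0.000000 + (1-p)*0.000000] = 0.000000; exercise = 0.000000; V(1,0) = max -> 0.000000
  V(1,1) = exp(-r*dt) * [p*0.000000 + (1-p)*27.279318] = 14.439772; exercise = 13.327668; V(1,1) = max -> 14.439772
  V(0,0) = exp(-r*dt) * [p*0.000000 + (1-p)*14.439772] = 7.643410; exercise = 0.000000; V(0,0) = max -> 7.643410

Answer: Price = V(0,0) = 7.6434


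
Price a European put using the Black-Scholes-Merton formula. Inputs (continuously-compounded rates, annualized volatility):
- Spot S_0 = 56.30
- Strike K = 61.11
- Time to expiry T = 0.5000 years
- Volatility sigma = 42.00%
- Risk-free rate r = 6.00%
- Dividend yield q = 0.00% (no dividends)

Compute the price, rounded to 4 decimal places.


Answer: Price = 8.4287

Derivation:
d1 = (ln(S/K) + (r - q + 0.5*sigma^2) * T) / (sigma * sqrt(T)) = -0.02653665
d2 = d1 - sigma * sqrt(T) = -0.32352150
exp(-rT) = 0.97044553; exp(-qT) = 1.00000000
P = K * exp(-rT) * N(-d2) - S_0 * exp(-qT) * N(-d1)
N(-d1) = 0.51058535; N(-d2) = 0.62684984
P = 61.1100 * 0.97044553 * 0.62684984 - 56.3000 * 1.00000000 * 0.51058535 = 8.4287


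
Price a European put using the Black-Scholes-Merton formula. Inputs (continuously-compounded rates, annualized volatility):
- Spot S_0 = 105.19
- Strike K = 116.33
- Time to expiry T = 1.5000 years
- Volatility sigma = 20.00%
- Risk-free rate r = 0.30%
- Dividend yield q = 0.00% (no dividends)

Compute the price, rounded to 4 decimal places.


Answer: Price = 16.8946

Derivation:
d1 = (ln(S/K) + (r - q + 0.5*sigma^2) * T) / (sigma * sqrt(T)) = -0.27010826
d2 = d1 - sigma * sqrt(T) = -0.51505723
exp(-rT) = 0.99551011; exp(-qT) = 1.00000000
P = K * exp(-rT) * N(-d2) - S_0 * exp(-qT) * N(-d1)
N(-d1) = 0.60646152; N(-d2) = 0.69674349
P = 116.3300 * 0.99551011 * 0.69674349 - 105.1900 * 1.00000000 * 0.60646152 = 16.8946


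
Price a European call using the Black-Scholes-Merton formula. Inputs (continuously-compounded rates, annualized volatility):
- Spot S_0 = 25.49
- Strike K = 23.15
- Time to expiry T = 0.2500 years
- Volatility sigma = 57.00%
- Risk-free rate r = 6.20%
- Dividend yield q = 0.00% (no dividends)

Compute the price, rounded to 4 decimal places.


d1 = (ln(S/K) + (r - q + 0.5*sigma^2) * T) / (sigma * sqrt(T)) = 0.53475066
d2 = d1 - sigma * sqrt(T) = 0.24975066
exp(-rT) = 0.98461951; exp(-qT) = 1.00000000
C = S_0 * exp(-qT) * N(d1) - K * exp(-rT) * N(d2)
N(d1) = 0.70358886; N(d2) = 0.59860991
C = 25.4900 * 1.00000000 * 0.70358886 - 23.1500 * 0.98461951 * 0.59860991 = 4.2898

Answer: Price = 4.2898


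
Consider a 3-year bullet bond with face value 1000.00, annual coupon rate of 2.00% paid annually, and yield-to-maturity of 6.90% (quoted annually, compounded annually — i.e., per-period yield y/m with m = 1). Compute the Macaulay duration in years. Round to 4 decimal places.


Answer: Macaulay duration = 2.9370 years

Derivation:
Coupon per period c = face * coupon_rate / m = 20.000000
Periods per year m = 1; per-period yield y/m = 0.069000
Number of cashflows N = 3
Cashflows (t years, CF_t, discount factor 1/(1+y/m)^(m*t), PV):
  t = 1.0000: CF_t = 20.000000, DF = 0.935454, PV = 18.709074
  t = 2.0000: CF_t = 20.000000, DF = 0.875074, PV = 17.501472
  t = 3.0000: CF_t = 1020.000000, DF = 0.818591, PV = 834.962664
Price P = sum_t PV_t = 871.173210
Macaulay numerator sum_t t * PV_t:
  t * PV_t at t = 1.0000: 18.709074
  t * PV_t at t = 2.0000: 35.002945
  t * PV_t at t = 3.0000: 2504.887992
Macaulay duration D = (sum_t t * PV_t) / P = 2558.600011 / 871.173210 = 2.936959


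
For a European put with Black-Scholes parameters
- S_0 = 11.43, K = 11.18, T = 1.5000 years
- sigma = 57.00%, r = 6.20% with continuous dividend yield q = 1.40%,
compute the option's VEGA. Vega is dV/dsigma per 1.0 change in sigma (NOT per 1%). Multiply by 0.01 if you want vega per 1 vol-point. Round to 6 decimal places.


Answer: Vega = 4.864538

Derivation:
d1 = 0.4838673479; d2 = -0.2142372288
phi(d1) = 0.3548705023; exp(-qT) = 0.9792189646; exp(-rT) = 0.9111935003
Vega = S * exp(-qT) * phi(d1) * sqrt(T) = 11.4300 * 0.9792189646 * 0.3548705023 * 1.2247448714 = 4.864538


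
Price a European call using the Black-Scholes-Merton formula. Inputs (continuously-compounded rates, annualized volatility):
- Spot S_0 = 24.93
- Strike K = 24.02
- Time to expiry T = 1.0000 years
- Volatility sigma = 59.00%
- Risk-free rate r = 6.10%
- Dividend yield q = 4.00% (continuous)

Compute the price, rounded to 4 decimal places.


d1 = (ln(S/K) + (r - q + 0.5*sigma^2) * T) / (sigma * sqrt(T)) = 0.39361878
d2 = d1 - sigma * sqrt(T) = -0.19638122
exp(-rT) = 0.94082324; exp(-qT) = 0.96078944
C = S_0 * exp(-qT) * N(d1) - K * exp(-rT) * N(d2)
N(d1) = 0.65306874; N(d2) = 0.42215590
C = 24.9300 * 0.96078944 * 0.65306874 - 24.0200 * 0.94082324 * 0.42215590 = 6.1025

Answer: Price = 6.1025


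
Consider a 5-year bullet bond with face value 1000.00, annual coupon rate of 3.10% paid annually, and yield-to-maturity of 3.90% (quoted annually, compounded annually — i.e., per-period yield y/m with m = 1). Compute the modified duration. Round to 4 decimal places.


Coupon per period c = face * coupon_rate / m = 31.000000
Periods per year m = 1; per-period yield y/m = 0.039000
Number of cashflows N = 5
Cashflows (t years, CF_t, discount factor 1/(1+y/m)^(m*t), PV):
  t = 1.0000: CF_t = 31.000000, DF = 0.962464, PV = 29.836381
  t = 2.0000: CF_t = 31.000000, DF = 0.926337, PV = 28.716440
  t = 3.0000: CF_t = 31.000000, DF = 0.891566, PV = 27.638537
  t = 4.0000: CF_t = 31.000000, DF = 0.858100, PV = 26.601094
  t = 5.0000: CF_t = 1031.000000, DF = 0.825890, PV = 851.492697
Price P = sum_t PV_t = 964.285149
First compute Macaulay numerator sum_t t * PV_t:
  t * PV_t at t = 1.0000: 29.836381
  t * PV_t at t = 2.0000: 57.432880
  t * PV_t at t = 3.0000: 82.915611
  t * PV_t at t = 4.0000: 106.404377
  t * PV_t at t = 5.0000: 4257.463485
Macaulay duration D = 4534.052735 / 964.285149 = 4.701983
Modified duration = D / (1 + y/m) = 4.701983 / (1 + 0.039000) = 4.525489

Answer: Modified duration = 4.5255


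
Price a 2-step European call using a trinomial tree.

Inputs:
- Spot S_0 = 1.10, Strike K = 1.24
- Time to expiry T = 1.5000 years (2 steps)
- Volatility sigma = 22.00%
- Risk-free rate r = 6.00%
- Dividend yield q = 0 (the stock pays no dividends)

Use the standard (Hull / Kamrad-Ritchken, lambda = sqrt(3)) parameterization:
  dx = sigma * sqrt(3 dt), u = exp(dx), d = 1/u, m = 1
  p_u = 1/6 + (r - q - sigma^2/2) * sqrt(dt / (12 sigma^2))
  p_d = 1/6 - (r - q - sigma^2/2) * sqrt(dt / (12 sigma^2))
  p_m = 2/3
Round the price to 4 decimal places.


dt = T/N = 0.750000; dx = sigma*sqrt(3*dt) = 0.330000
u = exp(dx) = 1.390968; d = 1/u = 0.718924
p_u = 0.207348, p_m = 0.666667, p_d = 0.125985
Discount per step: exp(-r*dt) = 0.955997
Stock lattice S(k, j) with j the centered position index:
  k=0: S(0,+0) = 1.1000
  k=1: S(1,-1) = 0.7908; S(1,+0) = 1.1000; S(1,+1) = 1.5301
  k=2: S(2,-2) = 0.5685; S(2,-1) = 0.7908; S(2,+0) = 1.1000; S(2,+1) = 1.5301; S(2,+2) = 2.1283
Terminal payoffs V(N, j) = max(S_T - K, 0):
  V(2,-2) = 0.000000; V(2,-1) = 0.000000; V(2,+0) = 0.000000; V(2,+1) = 0.290065; V(2,+2) = 0.888272
Backward induction: V(k, j) = exp(-r*dt) * [p_u * V(k+1, j+1) + p_m * V(k+1, j) + p_d * V(k+1, j-1)]
  V(1,-1) = exp(-r*dt) * [p_u*0.000000 + p_m*0.000000 + p_d*0.000000] = 0.000000
  V(1,+0) = exp(-r*dt) * [p_u*0.290065 + p_m*0.000000 + p_d*0.000000] = 0.057498
  V(1,+1) = exp(-r*dt) * [p_u*0.888272 + p_m*0.290065 + p_d*0.000000] = 0.360945
  V(0,+0) = exp(-r*dt) * [p_u*0.360945 + p_m*0.057498 + p_d*0.000000] = 0.108193

Answer: Price = V(0,0) = 0.1082


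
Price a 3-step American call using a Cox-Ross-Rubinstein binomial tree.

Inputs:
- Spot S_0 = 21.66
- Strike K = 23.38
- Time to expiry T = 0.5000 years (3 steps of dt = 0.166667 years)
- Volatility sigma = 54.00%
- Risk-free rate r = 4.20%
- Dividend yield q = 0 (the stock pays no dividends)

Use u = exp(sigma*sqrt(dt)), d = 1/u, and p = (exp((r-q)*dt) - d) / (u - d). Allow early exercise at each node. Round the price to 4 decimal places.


Answer: Price = V(0,0) = 3.0006

Derivation:
dt = T/N = 0.166667
u = exp(sigma*sqrt(dt)) = 1.246643; d = 1/u = 0.802154
p = (exp((r-q)*dt) - d) / (u - d) = 0.460912
Discount per step: exp(-r*dt) = 0.993024
Stock lattice S(k, i) with i counting down-moves:
  k=0: S(0,0) = 21.6600
  k=1: S(1,0) = 27.0023; S(1,1) = 17.3747
  k=2: S(2,0) = 33.6622; S(2,1) = 21.6600; S(2,2) = 13.9372
  k=3: S(3,0) = 41.9647; S(3,1) = 27.0023; S(3,2) = 17.3747; S(3,3) = 11.1798
Terminal payoffs V(N, i) = max(S_T - K, 0):
  V(3,0) = 18.584729; V(3,1) = 3.622280; V(3,2) = 0.000000; V(3,3) = 0.000000
Backward induction: V(k, i) = exp(-r*dt) * [p * V(k+1, i) + (1-p) * V(k+1, i+1)]; then take max(V_cont, immediate exercise) for American.
  V(2,0) = exp(-r*dt) * [p*18.584729 + (1-p)*3.622280] = 10.445283; exercise = 10.282195; V(2,0) = max -> 10.445283
  V(2,1) = exp(-r*dt) * [p*3.622280 + (1-p)*0.000000] = 1.657908; exercise = 0.000000; V(2,1) = max -> 1.657908
  V(2,2) = exp(-r*dt) * [p*0.000000 + (1-p)*0.000000] = 0.000000; exercise = 0.000000; V(2,2) = max -> 0.000000
  V(1,0) = exp(-r*dt) * [p*10.445283 + (1-p)*1.657908] = 5.668300; exercise = 3.622280; V(1,0) = max -> 5.668300
  V(1,1) = exp(-r*dt) * [p*1.657908 + (1-p)*0.000000] = 0.758820; exercise = 0.000000; V(1,1) = max -> 0.758820
  V(0,0) = exp(-r*dt) * [p*5.668300 + (1-p)*0.758820] = 3.000582; exercise = 0.000000; V(0,0) = max -> 3.000582


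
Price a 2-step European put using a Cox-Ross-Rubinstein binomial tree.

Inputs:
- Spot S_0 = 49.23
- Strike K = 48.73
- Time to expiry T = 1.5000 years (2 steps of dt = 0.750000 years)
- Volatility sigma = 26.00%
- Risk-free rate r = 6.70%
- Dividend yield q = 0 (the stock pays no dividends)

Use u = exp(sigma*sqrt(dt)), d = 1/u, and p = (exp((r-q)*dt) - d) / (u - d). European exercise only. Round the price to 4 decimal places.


dt = T/N = 0.750000
u = exp(sigma*sqrt(dt)) = 1.252531; d = 1/u = 0.798383
p = (exp((r-q)*dt) - d) / (u - d) = 0.557419
Discount per step: exp(-r*dt) = 0.950992
Stock lattice S(k, i) with i counting down-moves:
  k=0: S(0,0) = 49.2300
  k=1: S(1,0) = 61.6621; S(1,1) = 39.3044
  k=2: S(2,0) = 77.2337; S(2,1) = 49.2300; S(2,2) = 31.3800
Terminal payoffs V(N, i) = max(K - S_T, 0):
  V(2,0) = 0.000000; V(2,1) = 0.000000; V(2,2) = 17.350024
Backward induction: V(k, i) = exp(-r*dt) * [p * V(k+1, i) + (1-p) * V(k+1, i+1)].
  V(1,0) = exp(-r*dt) * [p*0.000000 + (1-p)*0.000000] = 0.000000
  V(1,1) = exp(-r*dt) * [p*0.000000 + (1-p)*17.350024] = 7.302469
  V(0,0) = exp(-r*dt) * [p*0.000000 + (1-p)*7.302469] = 3.073543

Answer: Price = V(0,0) = 3.0735


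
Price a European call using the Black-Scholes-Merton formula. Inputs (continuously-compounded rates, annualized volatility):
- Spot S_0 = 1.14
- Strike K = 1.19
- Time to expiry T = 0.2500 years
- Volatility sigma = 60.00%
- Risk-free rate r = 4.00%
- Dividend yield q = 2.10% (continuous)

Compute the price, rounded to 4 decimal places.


Answer: Price = 0.1169

Derivation:
d1 = (ln(S/K) + (r - q + 0.5*sigma^2) * T) / (sigma * sqrt(T)) = 0.02274985
d2 = d1 - sigma * sqrt(T) = -0.27725015
exp(-rT) = 0.99004983; exp(-qT) = 0.99476376
C = S_0 * exp(-qT) * N(d1) - K * exp(-rT) * N(d2)
N(d1) = 0.50907509; N(d2) = 0.39079402
C = 1.1400 * 0.99476376 * 0.50907509 - 1.1900 * 0.99004983 * 0.39079402 = 0.1169


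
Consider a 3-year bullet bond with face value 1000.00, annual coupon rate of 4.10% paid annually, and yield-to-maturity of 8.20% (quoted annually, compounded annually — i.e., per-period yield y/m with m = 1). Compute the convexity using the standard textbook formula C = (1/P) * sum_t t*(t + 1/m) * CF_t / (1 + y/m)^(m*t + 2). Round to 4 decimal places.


Coupon per period c = face * coupon_rate / m = 41.000000
Periods per year m = 1; per-period yield y/m = 0.082000
Number of cashflows N = 3
Cashflows (t years, CF_t, discount factor 1/(1+y/m)^(m*t), PV):
  t = 1.0000: CF_t = 41.000000, DF = 0.924214, PV = 37.892791
  t = 2.0000: CF_t = 41.000000, DF = 0.854172, PV = 35.021064
  t = 3.0000: CF_t = 1041.000000, DF = 0.789438, PV = 821.805318
Price P = sum_t PV_t = 894.719173
Convexity numerator sum_t t*(t + 1/m) * CF_t / (1+y/m)^(m*t + 2):
  t = 1.0000: term = 64.733944
  t = 2.0000: term = 179.484134
  t = 3.0000: term = 8423.559963
Convexity = (1/P) * sum = 8667.778041 / 894.719173 = 9.687708

Answer: Convexity = 9.6877


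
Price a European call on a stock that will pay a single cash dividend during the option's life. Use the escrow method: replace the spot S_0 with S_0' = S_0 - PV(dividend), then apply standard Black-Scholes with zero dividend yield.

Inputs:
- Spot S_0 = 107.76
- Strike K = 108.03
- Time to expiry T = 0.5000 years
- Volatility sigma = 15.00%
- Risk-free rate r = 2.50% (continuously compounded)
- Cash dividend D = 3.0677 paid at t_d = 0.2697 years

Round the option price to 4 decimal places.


Answer: Price = 3.5521

Derivation:
PV(D) = D * exp(-r * t_d) = 3.0677 * 0.99328018 = 3.04708561
S_0' = S_0 - PV(D) = 107.7600 - 3.04708561 = 104.71291439
d1 = (ln(S_0'/K) + (r + sigma^2/2)*T) / (sigma*sqrt(T)) = -0.12314509
d2 = d1 - sigma*sqrt(T) = -0.22921111
exp(-rT) = 0.98757780
N(d1) = 0.45099610; N(d2) = 0.40935242
C = S_0' * N(d1) - K * exp(-rT) * N(d2) = 104.71291439 * 0.45099610 - 108.0300 * 0.98757780 * 0.40935242 = 3.5521


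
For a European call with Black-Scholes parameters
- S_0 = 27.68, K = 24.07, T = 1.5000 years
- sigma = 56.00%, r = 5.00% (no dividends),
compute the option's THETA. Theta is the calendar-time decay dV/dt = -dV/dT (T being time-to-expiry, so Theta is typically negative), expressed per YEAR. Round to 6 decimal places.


d1 = 0.6560314978; d2 = -0.0298256302
phi(d1) = 0.3217027822; exp(-qT) = 1.0000000000; exp(-rT) = 0.9277434863
Theta = -S*exp(-qT)*phi(d1)*sigma/(2*sqrt(T)) - r*K*exp(-rT)*N(d2) + q*S*exp(-qT)*N(d1)
N(d1) = 0.7440980709; N(d2) = 0.4881030590; sqrt(T) = 1.2247448714
Term 1 = -27.6800 * 1.0000000000 * 0.3217027822 * 0.5600 / (2 * 1.2247448714) = -2.0357915362
Term 2 = -0.0500 * 24.0700 * 0.9277434863 * 0.4881030590 = -0.5449862409
Term 3 = 0 (no dividend yield, q = 0)
Theta = -2.0357915362 + (-0.5449862409) + (0.0000000000) = -2.580778

Answer: Theta = -2.580778


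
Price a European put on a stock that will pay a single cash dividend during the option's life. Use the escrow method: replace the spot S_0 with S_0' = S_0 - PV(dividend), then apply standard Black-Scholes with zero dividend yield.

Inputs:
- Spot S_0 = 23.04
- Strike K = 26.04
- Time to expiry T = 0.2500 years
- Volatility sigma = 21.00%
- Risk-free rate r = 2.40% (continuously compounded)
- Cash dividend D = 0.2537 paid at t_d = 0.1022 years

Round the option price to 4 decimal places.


PV(D) = D * exp(-r * t_d) = 0.2537 * 0.99755021 = 0.25307849
S_0' = S_0 - PV(D) = 23.0400 - 0.25307849 = 22.78692151
d1 = (ln(S_0'/K) + (r + sigma^2/2)*T) / (sigma*sqrt(T)) = -1.16128156
d2 = d1 - sigma*sqrt(T) = -1.26628156
exp(-rT) = 0.99401796
N(-d1) = 0.87723629; N(-d2) = 0.89729385
P = K * exp(-rT) * N(-d2) - S_0' * N(-d1) = 26.0400 * 0.99401796 * 0.89729385 - 22.78692151 * 0.87723629 = 3.2362

Answer: Price = 3.2362


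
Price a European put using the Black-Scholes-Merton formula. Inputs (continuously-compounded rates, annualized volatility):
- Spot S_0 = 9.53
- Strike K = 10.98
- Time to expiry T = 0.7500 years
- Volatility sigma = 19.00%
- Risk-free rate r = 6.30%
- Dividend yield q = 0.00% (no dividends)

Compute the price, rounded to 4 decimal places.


Answer: Price = 1.2321

Derivation:
d1 = (ln(S/K) + (r - q + 0.5*sigma^2) * T) / (sigma * sqrt(T)) = -0.49131425
d2 = d1 - sigma * sqrt(T) = -0.65585908
exp(-rT) = 0.95384891; exp(-qT) = 1.00000000
P = K * exp(-rT) * N(-d2) - S_0 * exp(-qT) * N(-d1)
N(-d1) = 0.68839790; N(-d2) = 0.74404260
P = 10.9800 * 0.95384891 * 0.74404260 - 9.5300 * 1.00000000 * 0.68839790 = 1.2321


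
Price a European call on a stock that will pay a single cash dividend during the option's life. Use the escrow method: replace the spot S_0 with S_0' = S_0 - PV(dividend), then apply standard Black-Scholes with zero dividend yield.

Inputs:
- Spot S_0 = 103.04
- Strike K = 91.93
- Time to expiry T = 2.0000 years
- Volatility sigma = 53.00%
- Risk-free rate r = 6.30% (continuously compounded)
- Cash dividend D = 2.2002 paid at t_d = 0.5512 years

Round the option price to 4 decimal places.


PV(D) = D * exp(-r * t_d) = 2.2002 * 0.96587041 = 2.12510809
S_0' = S_0 - PV(D) = 103.0400 - 2.12510809 = 100.91489191
d1 = (ln(S_0'/K) + (r + sigma^2/2)*T) / (sigma*sqrt(T)) = 0.66728211
d2 = d1 - sigma*sqrt(T) = -0.08225108
exp(-rT) = 0.88161485
N(d1) = 0.74770403; N(d2) = 0.46722353
C = S_0' * N(d1) - K * exp(-rT) * N(d2) = 100.91489191 * 0.74770403 - 91.9300 * 0.88161485 * 0.46722353 = 37.5875

Answer: Price = 37.5875


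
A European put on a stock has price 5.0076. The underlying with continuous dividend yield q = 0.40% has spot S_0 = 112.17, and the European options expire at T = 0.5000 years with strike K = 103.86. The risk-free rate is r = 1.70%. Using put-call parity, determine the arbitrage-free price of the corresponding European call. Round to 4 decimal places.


Answer: Call price = 13.9726

Derivation:
Put-call parity: C - P = S_0 * exp(-qT) - K * exp(-rT).
S_0 * exp(-qT) = 112.1700 * 0.99800200 = 111.94588419
K * exp(-rT) = 103.8600 * 0.99153602 = 102.98093133
C = P + S*exp(-qT) - K*exp(-rT)
C = 5.0076 + 111.94588419 - 102.98093133 = 13.9726


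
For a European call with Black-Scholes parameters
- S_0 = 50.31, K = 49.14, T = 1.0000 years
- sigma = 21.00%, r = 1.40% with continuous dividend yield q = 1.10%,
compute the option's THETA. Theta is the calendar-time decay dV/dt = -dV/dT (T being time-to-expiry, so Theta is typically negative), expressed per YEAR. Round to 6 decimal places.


d1 = 0.2313357020; d2 = 0.0213357020
phi(d1) = 0.3884088967; exp(-qT) = 0.9890602788; exp(-rT) = 0.9860975443
Theta = -S*exp(-qT)*phi(d1)*sigma/(2*sqrt(T)) - r*K*exp(-rT)*N(d2) + q*S*exp(-qT)*N(d1)
N(d1) = 0.5914729937; N(d2) = 0.5085110679; sqrt(T) = 1.0000000000
Term 1 = -50.3100 * 0.9890602788 * 0.3884088967 * 0.2100 / (2 * 1.0000000000) = -2.0293434131
Term 2 = -0.0140 * 49.1400 * 0.9860975443 * 0.5085110679 = -0.3449717049
Term 3 = 0.0110 * 50.3100 * 0.9890602788 * 0.5914729937 = 0.3237462026
Theta = -2.0293434131 + (-0.3449717049) + (0.3237462026) = -2.050569

Answer: Theta = -2.050569


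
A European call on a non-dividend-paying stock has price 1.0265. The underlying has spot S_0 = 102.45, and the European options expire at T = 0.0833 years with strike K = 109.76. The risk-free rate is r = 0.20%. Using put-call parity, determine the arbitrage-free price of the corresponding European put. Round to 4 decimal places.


Answer: Put price = 8.3182

Derivation:
Put-call parity: C - P = S_0 * exp(-qT) - K * exp(-rT).
S_0 * exp(-qT) = 102.4500 * 1.00000000 = 102.45000000
K * exp(-rT) = 109.7600 * 0.99983341 = 109.74171551
P = C - S*exp(-qT) + K*exp(-rT)
P = 1.0265 - 102.45000000 + 109.74171551 = 8.3182


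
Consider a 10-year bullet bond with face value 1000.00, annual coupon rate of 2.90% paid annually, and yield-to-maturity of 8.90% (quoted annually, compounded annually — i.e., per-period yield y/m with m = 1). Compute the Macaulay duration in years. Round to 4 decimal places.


Coupon per period c = face * coupon_rate / m = 29.000000
Periods per year m = 1; per-period yield y/m = 0.089000
Number of cashflows N = 10
Cashflows (t years, CF_t, discount factor 1/(1+y/m)^(m*t), PV):
  t = 1.0000: CF_t = 29.000000, DF = 0.918274, PV = 26.629936
  t = 2.0000: CF_t = 29.000000, DF = 0.843226, PV = 24.453568
  t = 3.0000: CF_t = 29.000000, DF = 0.774313, PV = 22.455067
  t = 4.0000: CF_t = 29.000000, DF = 0.711031, PV = 20.619896
  t = 5.0000: CF_t = 29.000000, DF = 0.652921, PV = 18.934707
  t = 6.0000: CF_t = 29.000000, DF = 0.599560, PV = 17.387243
  t = 7.0000: CF_t = 29.000000, DF = 0.550560, PV = 15.966247
  t = 8.0000: CF_t = 29.000000, DF = 0.505565, PV = 14.661384
  t = 9.0000: CF_t = 29.000000, DF = 0.464247, PV = 13.463162
  t = 10.0000: CF_t = 1029.000000, DF = 0.426306, PV = 438.668629
Price P = sum_t PV_t = 613.239839
Macaulay numerator sum_t t * PV_t:
  t * PV_t at t = 1.0000: 26.629936
  t * PV_t at t = 2.0000: 48.907136
  t * PV_t at t = 3.0000: 67.365202
  t * PV_t at t = 4.0000: 82.479586
  t * PV_t at t = 5.0000: 94.673537
  t * PV_t at t = 6.0000: 104.323457
  t * PV_t at t = 7.0000: 111.763728
  t * PV_t at t = 8.0000: 117.291070
  t * PV_t at t = 9.0000: 121.168460
  t * PV_t at t = 10.0000: 4386.686289
Macaulay duration D = (sum_t t * PV_t) / P = 5161.288400 / 613.239839 = 8.416427

Answer: Macaulay duration = 8.4164 years


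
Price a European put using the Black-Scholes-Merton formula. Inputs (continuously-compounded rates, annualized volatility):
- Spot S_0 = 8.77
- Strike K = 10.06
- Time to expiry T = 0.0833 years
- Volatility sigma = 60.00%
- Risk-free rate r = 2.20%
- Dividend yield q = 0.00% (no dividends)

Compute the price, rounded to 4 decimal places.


Answer: Price = 1.4728

Derivation:
d1 = (ln(S/K) + (r - q + 0.5*sigma^2) * T) / (sigma * sqrt(T)) = -0.69529049
d2 = d1 - sigma * sqrt(T) = -0.86846093
exp(-rT) = 0.99816908; exp(-qT) = 1.00000000
P = K * exp(-rT) * N(-d2) - S_0 * exp(-qT) * N(-d1)
N(-d1) = 0.75656337; N(-d2) = 0.80742897
P = 10.0600 * 0.99816908 * 0.80742897 - 8.7700 * 1.00000000 * 0.75656337 = 1.4728


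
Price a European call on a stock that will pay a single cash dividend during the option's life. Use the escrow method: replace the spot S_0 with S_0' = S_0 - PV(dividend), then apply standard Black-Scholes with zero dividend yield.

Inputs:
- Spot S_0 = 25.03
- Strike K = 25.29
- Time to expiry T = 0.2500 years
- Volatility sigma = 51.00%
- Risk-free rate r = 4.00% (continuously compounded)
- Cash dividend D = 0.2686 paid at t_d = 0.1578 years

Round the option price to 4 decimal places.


PV(D) = D * exp(-r * t_d) = 0.2686 * 0.99370788 = 0.26690994
S_0' = S_0 - PV(D) = 25.0300 - 0.26690994 = 24.76309006
d1 = (ln(S_0'/K) + (r + sigma^2/2)*T) / (sigma*sqrt(T)) = 0.08414776
d2 = d1 - sigma*sqrt(T) = -0.17085224
exp(-rT) = 0.99004983
N(d1) = 0.53353053; N(d2) = 0.43216998
C = S_0' * N(d1) - K * exp(-rT) * N(d2) = 24.76309006 * 0.53353053 - 25.2900 * 0.99004983 * 0.43216998 = 2.3910

Answer: Price = 2.3910


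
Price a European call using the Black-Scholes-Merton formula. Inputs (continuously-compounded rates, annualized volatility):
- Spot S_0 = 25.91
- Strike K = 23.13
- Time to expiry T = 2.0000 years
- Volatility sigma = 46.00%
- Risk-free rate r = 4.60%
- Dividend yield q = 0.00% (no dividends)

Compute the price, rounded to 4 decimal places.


d1 = (ln(S/K) + (r - q + 0.5*sigma^2) * T) / (sigma * sqrt(T)) = 0.64115911
d2 = d1 - sigma * sqrt(T) = -0.00937913
exp(-rT) = 0.91210515; exp(-qT) = 1.00000000
C = S_0 * exp(-qT) * N(d1) - K * exp(-rT) * N(d2)
N(d1) = 0.73929034; N(d2) = 0.49625832
C = 25.9100 * 1.00000000 * 0.73929034 - 23.1300 * 0.91210515 * 0.49625832 = 8.6855

Answer: Price = 8.6855


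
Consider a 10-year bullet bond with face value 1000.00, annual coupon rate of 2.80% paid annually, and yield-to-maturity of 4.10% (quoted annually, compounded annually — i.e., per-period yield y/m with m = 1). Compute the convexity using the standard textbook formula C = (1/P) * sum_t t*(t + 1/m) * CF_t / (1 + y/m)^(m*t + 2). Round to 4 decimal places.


Answer: Convexity = 85.2154

Derivation:
Coupon per period c = face * coupon_rate / m = 28.000000
Periods per year m = 1; per-period yield y/m = 0.041000
Number of cashflows N = 10
Cashflows (t years, CF_t, discount factor 1/(1+y/m)^(m*t), PV):
  t = 1.0000: CF_t = 28.000000, DF = 0.960615, PV = 26.897214
  t = 2.0000: CF_t = 28.000000, DF = 0.922781, PV = 25.837862
  t = 3.0000: CF_t = 28.000000, DF = 0.886437, PV = 24.820232
  t = 4.0000: CF_t = 28.000000, DF = 0.851524, PV = 23.842682
  t = 5.0000: CF_t = 28.000000, DF = 0.817987, PV = 22.903633
  t = 6.0000: CF_t = 28.000000, DF = 0.785770, PV = 22.001569
  t = 7.0000: CF_t = 28.000000, DF = 0.754823, PV = 21.135033
  t = 8.0000: CF_t = 28.000000, DF = 0.725094, PV = 20.302625
  t = 9.0000: CF_t = 28.000000, DF = 0.696536, PV = 19.503002
  t = 10.0000: CF_t = 1028.000000, DF = 0.669103, PV = 687.837453
Price P = sum_t PV_t = 895.081306
Convexity numerator sum_t t*(t + 1/m) * CF_t / (1+y/m)^(m*t + 2):
  t = 1.0000: term = 49.640465
  t = 2.0000: term = 143.056094
  t = 3.0000: term = 274.843601
  t = 4.0000: term = 440.031381
  t = 5.0000: term = 634.050982
  t = 6.0000: term = 852.710254
  t = 7.0000: term = 1092.168113
  t = 8.0000: term = 1348.910803
  t = 9.0000: term = 1619.729590
  t = 10.0000: term = 69819.550050
Convexity = (1/P) * sum = 76274.691334 / 895.081306 = 85.215377


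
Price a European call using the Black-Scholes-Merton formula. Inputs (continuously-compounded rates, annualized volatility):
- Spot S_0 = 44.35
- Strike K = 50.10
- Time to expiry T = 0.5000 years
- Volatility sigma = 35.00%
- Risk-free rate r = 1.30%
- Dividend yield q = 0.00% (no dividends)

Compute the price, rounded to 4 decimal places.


Answer: Price = 2.4139

Derivation:
d1 = (ln(S/K) + (r - q + 0.5*sigma^2) * T) / (sigma * sqrt(T)) = -0.34257626
d2 = d1 - sigma * sqrt(T) = -0.59006364
exp(-rT) = 0.99352108; exp(-qT) = 1.00000000
C = S_0 * exp(-qT) * N(d1) - K * exp(-rT) * N(d2)
N(d1) = 0.36595863; N(d2) = 0.27757399
C = 44.3500 * 1.00000000 * 0.36595863 - 50.1000 * 0.99352108 * 0.27757399 = 2.4139


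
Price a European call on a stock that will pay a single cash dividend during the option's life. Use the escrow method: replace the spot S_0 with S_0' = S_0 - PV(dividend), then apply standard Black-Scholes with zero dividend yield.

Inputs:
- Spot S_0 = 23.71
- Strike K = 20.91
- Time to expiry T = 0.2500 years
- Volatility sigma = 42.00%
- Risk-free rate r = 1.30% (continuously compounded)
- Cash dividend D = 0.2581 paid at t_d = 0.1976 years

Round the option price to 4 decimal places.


PV(D) = D * exp(-r * t_d) = 0.2581 * 0.99743450 = 0.25743784
S_0' = S_0 - PV(D) = 23.7100 - 0.25743784 = 23.45256216
d1 = (ln(S_0'/K) + (r + sigma^2/2)*T) / (sigma*sqrt(T)) = 0.66691541
d2 = d1 - sigma*sqrt(T) = 0.45691541
exp(-rT) = 0.99675528
N(d1) = 0.74758692; N(d2) = 0.67613408
C = S_0' * N(d1) - K * exp(-rT) * N(d2) = 23.45256216 * 0.74758692 - 20.9100 * 0.99675528 * 0.67613408 = 3.4407

Answer: Price = 3.4407


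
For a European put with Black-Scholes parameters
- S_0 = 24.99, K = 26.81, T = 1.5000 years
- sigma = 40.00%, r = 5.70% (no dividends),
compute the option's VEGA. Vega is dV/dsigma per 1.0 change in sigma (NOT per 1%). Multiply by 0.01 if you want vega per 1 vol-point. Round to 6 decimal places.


d1 = 0.2759774622; d2 = -0.2139204863
phi(d1) = 0.3840354884; exp(-qT) = 1.0000000000; exp(-rT) = 0.9180531431
Vega = S * exp(-qT) * phi(d1) * sqrt(T) = 24.9900 * 1.0000000000 * 0.3840354884 * 1.2247448714 = 11.753934

Answer: Vega = 11.753934


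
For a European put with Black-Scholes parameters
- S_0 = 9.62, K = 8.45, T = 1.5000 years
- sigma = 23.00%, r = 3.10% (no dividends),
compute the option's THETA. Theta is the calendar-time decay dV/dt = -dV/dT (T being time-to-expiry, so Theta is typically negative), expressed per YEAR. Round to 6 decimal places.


d1 = 0.7662743140; d2 = 0.4845829936
phi(d1) = 0.2974447768; exp(-qT) = 1.0000000000; exp(-rT) = 0.9545645606
Theta = -S*exp(-qT)*phi(d1)*sigma/(2*sqrt(T)) + r*K*exp(-rT)*N(-d2) - q*S*exp(-qT)*N(-d1)
N(-d1) = 0.2217565493; N(-d2) = 0.3139860898; sqrt(T) = 1.2247448714
Term 1 = -9.6200 * 1.0000000000 * 0.2974447768 * 0.2300 / (2 * 1.2247448714) = -0.2686789422
Term 2 = 0.0310 * 8.4500 * 0.9545645606 * 0.3139860898 = 0.0785116524
Term 3 = 0 (no dividend yield, q = 0)
Theta = -0.2686789422 + (0.0785116524) + (0.0000000000) = -0.190167

Answer: Theta = -0.190167


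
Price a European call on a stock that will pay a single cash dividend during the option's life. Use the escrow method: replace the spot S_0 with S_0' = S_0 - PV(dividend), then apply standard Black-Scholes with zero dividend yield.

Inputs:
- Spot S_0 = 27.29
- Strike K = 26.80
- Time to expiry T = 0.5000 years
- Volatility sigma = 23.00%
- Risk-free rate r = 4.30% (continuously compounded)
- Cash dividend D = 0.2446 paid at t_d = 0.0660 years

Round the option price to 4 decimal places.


PV(D) = D * exp(-r * t_d) = 0.2446 * 0.99716602 = 0.24390681
S_0' = S_0 - PV(D) = 27.2900 - 0.24390681 = 27.04609319
d1 = (ln(S_0'/K) + (r + sigma^2/2)*T) / (sigma*sqrt(T)) = 0.26971929
d2 = d1 - sigma*sqrt(T) = 0.10708473
exp(-rT) = 0.97872948
N(d1) = 0.60631189; N(d2) = 0.54263912
C = S_0' * N(d1) - K * exp(-rT) * N(d2) = 27.04609319 * 0.60631189 - 26.8000 * 0.97872948 * 0.54263912 = 2.1650

Answer: Price = 2.1650


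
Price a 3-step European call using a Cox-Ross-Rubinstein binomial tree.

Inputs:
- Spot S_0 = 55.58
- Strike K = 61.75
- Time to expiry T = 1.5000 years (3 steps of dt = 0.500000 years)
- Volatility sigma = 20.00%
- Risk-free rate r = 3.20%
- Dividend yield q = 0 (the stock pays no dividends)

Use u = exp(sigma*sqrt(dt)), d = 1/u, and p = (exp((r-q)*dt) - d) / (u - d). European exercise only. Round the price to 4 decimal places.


Answer: Price = V(0,0) = 3.9831

Derivation:
dt = T/N = 0.500000
u = exp(sigma*sqrt(dt)) = 1.151910; d = 1/u = 0.868123
p = (exp((r-q)*dt) - d) / (u - d) = 0.521537
Discount per step: exp(-r*dt) = 0.984127
Stock lattice S(k, i) with i counting down-moves:
  k=0: S(0,0) = 55.5800
  k=1: S(1,0) = 64.0232; S(1,1) = 48.2503
  k=2: S(2,0) = 73.7489; S(2,1) = 55.5800; S(2,2) = 41.8872
  k=3: S(3,0) = 84.9521; S(3,1) = 64.0232; S(3,2) = 48.2503; S(3,3) = 36.3633
Terminal payoffs V(N, i) = max(S_T - K, 0):
  V(3,0) = 23.202094; V(3,1) = 2.273153; V(3,2) = 0.000000; V(3,3) = 0.000000
Backward induction: V(k, i) = exp(-r*dt) * [p * V(k+1, i) + (1-p) * V(k+1, i+1)].
  V(2,0) = exp(-r*dt) * [p*23.202094 + (1-p)*2.273153] = 12.979042
  V(2,1) = exp(-r*dt) * [p*2.273153 + (1-p)*0.000000] = 1.166716
  V(2,2) = exp(-r*dt) * [p*0.000000 + (1-p)*0.000000] = 0.000000
  V(1,0) = exp(-r*dt) * [p*12.979042 + (1-p)*1.166716] = 7.210982
  V(1,1) = exp(-r*dt) * [p*1.166716 + (1-p)*0.000000] = 0.598828
  V(0,0) = exp(-r*dt) * [p*7.210982 + (1-p)*0.598828] = 3.983071


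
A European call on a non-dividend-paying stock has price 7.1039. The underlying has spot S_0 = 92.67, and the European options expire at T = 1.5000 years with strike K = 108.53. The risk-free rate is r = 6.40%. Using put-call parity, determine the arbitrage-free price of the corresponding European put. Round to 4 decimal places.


Put-call parity: C - P = S_0 * exp(-qT) - K * exp(-rT).
S_0 * exp(-qT) = 92.6700 * 1.00000000 = 92.67000000
K * exp(-rT) = 108.5300 * 0.90846402 = 98.59559966
P = C - S*exp(-qT) + K*exp(-rT)
P = 7.1039 - 92.67000000 + 98.59559966 = 13.0295

Answer: Put price = 13.0295


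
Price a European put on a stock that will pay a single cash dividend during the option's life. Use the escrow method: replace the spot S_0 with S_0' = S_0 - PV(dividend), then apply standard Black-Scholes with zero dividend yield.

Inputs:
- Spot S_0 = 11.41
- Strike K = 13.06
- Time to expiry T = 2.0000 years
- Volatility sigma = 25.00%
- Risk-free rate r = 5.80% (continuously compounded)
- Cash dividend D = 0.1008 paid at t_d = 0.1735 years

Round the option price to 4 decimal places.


Answer: Price = 1.7741

Derivation:
PV(D) = D * exp(-r * t_d) = 0.1008 * 0.98998746 = 0.09979074
S_0' = S_0 - PV(D) = 11.4100 - 0.09979074 = 11.31020926
d1 = (ln(S_0'/K) + (r + sigma^2/2)*T) / (sigma*sqrt(T)) = 0.09800972
d2 = d1 - sigma*sqrt(T) = -0.25554367
exp(-rT) = 0.89047522
N(-d1) = 0.46096229; N(-d2) = 0.60084839
P = K * exp(-rT) * N(-d2) - S_0' * N(-d1) = 13.0600 * 0.89047522 * 0.60084839 - 11.31020926 * 0.46096229 = 1.7741


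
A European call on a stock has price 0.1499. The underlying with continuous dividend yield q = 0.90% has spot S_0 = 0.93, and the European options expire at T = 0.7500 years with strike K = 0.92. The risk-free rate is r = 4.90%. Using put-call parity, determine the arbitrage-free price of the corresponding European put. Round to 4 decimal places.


Put-call parity: C - P = S_0 * exp(-qT) - K * exp(-rT).
S_0 * exp(-qT) = 0.9300 * 0.99327273 = 0.92374364
K * exp(-rT) = 0.9200 * 0.96391708 = 0.88680372
P = C - S*exp(-qT) + K*exp(-rT)
P = 0.1499 - 0.92374364 + 0.88680372 = 0.1130

Answer: Put price = 0.1130


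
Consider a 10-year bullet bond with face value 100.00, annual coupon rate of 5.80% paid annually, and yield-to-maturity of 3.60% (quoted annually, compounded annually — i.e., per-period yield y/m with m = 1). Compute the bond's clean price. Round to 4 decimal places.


Coupon per period c = face * coupon_rate / m = 5.800000
Periods per year m = 1; per-period yield y/m = 0.036000
Number of cashflows N = 10
Cashflows (t years, CF_t, discount factor 1/(1+y/m)^(m*t), PV):
  t = 1.0000: CF_t = 5.800000, DF = 0.965251, PV = 5.598456
  t = 2.0000: CF_t = 5.800000, DF = 0.931709, PV = 5.403915
  t = 3.0000: CF_t = 5.800000, DF = 0.899333, PV = 5.216134
  t = 4.0000: CF_t = 5.800000, DF = 0.868082, PV = 5.034878
  t = 5.0000: CF_t = 5.800000, DF = 0.837917, PV = 4.859921
  t = 6.0000: CF_t = 5.800000, DF = 0.808801, PV = 4.691044
  t = 7.0000: CF_t = 5.800000, DF = 0.780696, PV = 4.528034
  t = 8.0000: CF_t = 5.800000, DF = 0.753567, PV = 4.370689
  t = 9.0000: CF_t = 5.800000, DF = 0.727381, PV = 4.218812
  t = 10.0000: CF_t = 105.800000, DF = 0.702106, PV = 74.282774
Price P = sum_t PV_t = 118.204657

Answer: Price = 118.2047


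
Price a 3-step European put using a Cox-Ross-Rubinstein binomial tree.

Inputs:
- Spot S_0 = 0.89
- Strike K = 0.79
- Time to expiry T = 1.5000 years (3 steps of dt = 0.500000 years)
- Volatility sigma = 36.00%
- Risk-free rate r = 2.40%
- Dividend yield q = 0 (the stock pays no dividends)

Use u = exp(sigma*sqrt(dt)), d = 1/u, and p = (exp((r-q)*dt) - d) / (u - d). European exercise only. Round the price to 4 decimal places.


Answer: Price = V(0,0) = 0.0958

Derivation:
dt = T/N = 0.500000
u = exp(sigma*sqrt(dt)) = 1.289892; d = 1/u = 0.775259
p = (exp((r-q)*dt) - d) / (u - d) = 0.460160
Discount per step: exp(-r*dt) = 0.988072
Stock lattice S(k, i) with i counting down-moves:
  k=0: S(0,0) = 0.8900
  k=1: S(1,0) = 1.1480; S(1,1) = 0.6900
  k=2: S(2,0) = 1.4808; S(2,1) = 0.8900; S(2,2) = 0.5349
  k=3: S(3,0) = 1.9101; S(3,1) = 1.1480; S(3,2) = 0.6900; S(3,3) = 0.4147
Terminal payoffs V(N, i) = max(K - S_T, 0):
  V(3,0) = 0.000000; V(3,1) = 0.000000; V(3,2) = 0.100020; V(3,3) = 0.375304
Backward induction: V(k, i) = exp(-r*dt) * [p * V(k+1, i) + (1-p) * V(k+1, i+1)].
  V(2,0) = exp(-r*dt) * [p*0.000000 + (1-p)*0.000000] = 0.000000
  V(2,1) = exp(-r*dt) * [p*0.000000 + (1-p)*0.100020] = 0.053351
  V(2,2) = exp(-r*dt) * [p*0.100020 + (1-p)*0.375304] = 0.245663
  V(1,0) = exp(-r*dt) * [p*0.000000 + (1-p)*0.053351] = 0.028457
  V(1,1) = exp(-r*dt) * [p*0.053351 + (1-p)*0.245663] = 0.155294
  V(0,0) = exp(-r*dt) * [p*0.028457 + (1-p)*0.155294] = 0.095773


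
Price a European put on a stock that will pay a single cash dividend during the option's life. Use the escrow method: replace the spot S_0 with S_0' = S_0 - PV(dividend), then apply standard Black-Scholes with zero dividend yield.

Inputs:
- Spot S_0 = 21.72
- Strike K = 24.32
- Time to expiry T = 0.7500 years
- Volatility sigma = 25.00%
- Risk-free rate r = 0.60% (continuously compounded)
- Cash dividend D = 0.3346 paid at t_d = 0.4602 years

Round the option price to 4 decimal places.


Answer: Price = 3.6899

Derivation:
PV(D) = D * exp(-r * t_d) = 0.3346 * 0.99724261 = 0.33367738
S_0' = S_0 - PV(D) = 21.7200 - 0.33367738 = 21.38632262
d1 = (ln(S_0'/K) + (r + sigma^2/2)*T) / (sigma*sqrt(T)) = -0.46469754
d2 = d1 - sigma*sqrt(T) = -0.68120389
exp(-rT) = 0.99551011
N(-d1) = 0.67892597; N(-d2) = 0.75212876
P = K * exp(-rT) * N(-d2) - S_0' * N(-d1) = 24.3200 * 0.99551011 * 0.75212876 - 21.38632262 * 0.67892597 = 3.6899


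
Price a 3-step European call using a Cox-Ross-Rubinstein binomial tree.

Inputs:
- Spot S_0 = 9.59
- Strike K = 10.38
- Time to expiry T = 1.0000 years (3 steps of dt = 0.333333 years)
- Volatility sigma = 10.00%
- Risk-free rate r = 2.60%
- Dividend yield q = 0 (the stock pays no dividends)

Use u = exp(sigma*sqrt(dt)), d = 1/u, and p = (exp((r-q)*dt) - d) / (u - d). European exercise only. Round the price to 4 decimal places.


Answer: Price = V(0,0) = 0.1760

Derivation:
dt = T/N = 0.333333
u = exp(sigma*sqrt(dt)) = 1.059434; d = 1/u = 0.943900
p = (exp((r-q)*dt) - d) / (u - d) = 0.560910
Discount per step: exp(-r*dt) = 0.991371
Stock lattice S(k, i) with i counting down-moves:
  k=0: S(0,0) = 9.5900
  k=1: S(1,0) = 10.1600; S(1,1) = 9.0520
  k=2: S(2,0) = 10.7638; S(2,1) = 9.5900; S(2,2) = 8.5442
  k=3: S(3,0) = 11.4036; S(3,1) = 10.1600; S(3,2) = 9.0520; S(3,3) = 8.0649
Terminal payoffs V(N, i) = max(S_T - K, 0):
  V(3,0) = 1.023564; V(3,1) = 0.000000; V(3,2) = 0.000000; V(3,3) = 0.000000
Backward induction: V(k, i) = exp(-r*dt) * [p * V(k+1, i) + (1-p) * V(k+1, i+1)].
  V(2,0) = exp(-r*dt) * [p*1.023564 + (1-p)*0.000000] = 0.569173
  V(2,1) = exp(-r*dt) * [p*0.000000 + (1-p)*0.000000] = 0.000000
  V(2,2) = exp(-r*dt) * [p*0.000000 + (1-p)*0.000000] = 0.000000
  V(1,0) = exp(-r*dt) * [p*0.569173 + (1-p)*0.000000] = 0.316500
  V(1,1) = exp(-r*dt) * [p*0.000000 + (1-p)*0.000000] = 0.000000
  V(0,0) = exp(-r*dt) * [p*0.316500 + (1-p)*0.000000] = 0.175996
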